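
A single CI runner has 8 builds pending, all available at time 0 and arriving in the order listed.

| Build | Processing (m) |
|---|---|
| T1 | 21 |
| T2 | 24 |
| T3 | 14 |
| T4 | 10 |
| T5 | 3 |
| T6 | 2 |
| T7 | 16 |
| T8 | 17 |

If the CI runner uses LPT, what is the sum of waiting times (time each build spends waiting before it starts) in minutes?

LPT (decreasing processing time): T2 T1 T8 T7 T3 T4 T5 T6.
T2: waits 0, runs 0→24
T1: waits 24, runs 24→45
T8: waits 45, runs 45→62
T7: waits 62, runs 62→78
T3: waits 78, runs 78→92
T4: waits 92, runs 92→102
T5: waits 102, runs 102→105
T6: waits 105, runs 105→107
Sum = 0+24+45+62+78+92+102+105 = 508.

508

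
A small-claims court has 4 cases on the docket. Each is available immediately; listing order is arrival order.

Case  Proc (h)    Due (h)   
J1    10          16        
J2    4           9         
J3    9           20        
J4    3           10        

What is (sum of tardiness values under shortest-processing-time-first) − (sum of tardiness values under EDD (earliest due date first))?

SPT (increasing processing time): J4 J2 J3 J1.
J4: 0→3, due 10, tardiness 0
J2: 3→7, due 9, tardiness 0
J3: 7→16, due 20, tardiness 0
J1: 16→26, due 16, tardiness 10
Sum = 0+0+0+10 = 10.
EDD (increasing due date): J2 J4 J1 J3.
J2: 0→4, due 9, tardiness 0
J4: 4→7, due 10, tardiness 0
J1: 7→17, due 16, tardiness 1
J3: 17→26, due 20, tardiness 6
Sum = 0+0+1+6 = 7.
Difference = 10 − 7 = 3.

3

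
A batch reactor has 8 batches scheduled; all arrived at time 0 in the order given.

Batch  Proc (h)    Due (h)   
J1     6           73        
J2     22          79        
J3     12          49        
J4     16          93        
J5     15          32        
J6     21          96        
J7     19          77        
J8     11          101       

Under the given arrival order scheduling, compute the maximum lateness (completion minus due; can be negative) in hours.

39

FIFO (arrival order): J1 J2 J3 J4 J5 J6 J7 J8.
J1: 0→6, due 73, lateness -67
J2: 6→28, due 79, lateness -51
J3: 28→40, due 49, lateness -9
J4: 40→56, due 93, lateness -37
J5: 56→71, due 32, lateness 39
J6: 71→92, due 96, lateness -4
J7: 92→111, due 77, lateness 34
J8: 111→122, due 101, lateness 21
Maximum = 39.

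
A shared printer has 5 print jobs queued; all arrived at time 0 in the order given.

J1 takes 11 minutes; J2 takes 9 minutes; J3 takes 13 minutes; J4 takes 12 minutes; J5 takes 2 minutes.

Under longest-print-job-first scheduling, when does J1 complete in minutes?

36

LPT (decreasing processing time): J3 J4 J1 J2 J5.
J3: 0→13
J4: 13→25
J1: 25→36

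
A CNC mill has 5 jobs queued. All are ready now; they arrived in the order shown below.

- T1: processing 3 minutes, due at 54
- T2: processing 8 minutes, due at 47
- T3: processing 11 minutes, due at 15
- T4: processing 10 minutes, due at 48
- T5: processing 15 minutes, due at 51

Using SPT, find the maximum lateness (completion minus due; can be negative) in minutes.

SPT (increasing processing time): T1 T2 T4 T3 T5.
T1: 0→3, due 54, lateness -51
T2: 3→11, due 47, lateness -36
T4: 11→21, due 48, lateness -27
T3: 21→32, due 15, lateness 17
T5: 32→47, due 51, lateness -4
Maximum = 17.

17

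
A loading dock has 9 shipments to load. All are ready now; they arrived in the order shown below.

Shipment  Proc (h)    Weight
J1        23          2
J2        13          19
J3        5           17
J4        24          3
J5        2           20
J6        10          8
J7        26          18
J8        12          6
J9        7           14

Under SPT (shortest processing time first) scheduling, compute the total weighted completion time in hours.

4322

SPT (increasing processing time): J5 J3 J9 J6 J8 J2 J1 J4 J7.
J5: finishes 2, weight 20, w·C = 40
J3: finishes 7, weight 17, w·C = 119
J9: finishes 14, weight 14, w·C = 196
J6: finishes 24, weight 8, w·C = 192
J8: finishes 36, weight 6, w·C = 216
J2: finishes 49, weight 19, w·C = 931
J1: finishes 72, weight 2, w·C = 144
J4: finishes 96, weight 3, w·C = 288
J7: finishes 122, weight 18, w·C = 2196
Sum = 40+119+196+192+216+931+144+288+2196 = 4322.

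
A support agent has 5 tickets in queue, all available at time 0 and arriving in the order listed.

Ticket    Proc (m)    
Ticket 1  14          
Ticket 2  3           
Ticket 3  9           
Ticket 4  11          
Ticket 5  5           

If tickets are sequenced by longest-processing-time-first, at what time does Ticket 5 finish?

LPT (decreasing processing time): Ticket 1 Ticket 4 Ticket 3 Ticket 5 Ticket 2.
Ticket 1: 0→14
Ticket 4: 14→25
Ticket 3: 25→34
Ticket 5: 34→39

39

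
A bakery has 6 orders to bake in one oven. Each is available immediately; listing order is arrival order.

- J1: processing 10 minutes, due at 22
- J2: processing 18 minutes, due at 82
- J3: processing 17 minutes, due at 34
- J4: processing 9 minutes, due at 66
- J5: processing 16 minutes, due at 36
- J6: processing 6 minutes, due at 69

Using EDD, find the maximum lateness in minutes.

7

EDD (increasing due date): J1 J3 J5 J4 J6 J2.
J1: 0→10, due 22, lateness -12
J3: 10→27, due 34, lateness -7
J5: 27→43, due 36, lateness 7
J4: 43→52, due 66, lateness -14
J6: 52→58, due 69, lateness -11
J2: 58→76, due 82, lateness -6
Maximum = 7.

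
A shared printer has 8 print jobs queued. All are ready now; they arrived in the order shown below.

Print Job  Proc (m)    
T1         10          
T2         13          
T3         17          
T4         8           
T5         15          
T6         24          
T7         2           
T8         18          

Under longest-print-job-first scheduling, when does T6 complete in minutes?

24

LPT (decreasing processing time): T6 T8 T3 T5 T2 T1 T4 T7.
T6: 0→24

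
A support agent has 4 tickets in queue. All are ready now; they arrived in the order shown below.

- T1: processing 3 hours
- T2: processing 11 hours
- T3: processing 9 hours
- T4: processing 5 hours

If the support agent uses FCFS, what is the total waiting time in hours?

40

FIFO (arrival order): T1 T2 T3 T4.
T1: waits 0, runs 0→3
T2: waits 3, runs 3→14
T3: waits 14, runs 14→23
T4: waits 23, runs 23→28
Sum = 0+3+14+23 = 40.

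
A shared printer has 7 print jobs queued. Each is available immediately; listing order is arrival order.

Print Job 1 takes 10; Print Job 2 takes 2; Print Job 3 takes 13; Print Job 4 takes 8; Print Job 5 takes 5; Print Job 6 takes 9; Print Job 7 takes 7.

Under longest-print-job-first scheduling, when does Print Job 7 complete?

47

LPT (decreasing processing time): Print Job 3 Print Job 1 Print Job 6 Print Job 4 Print Job 7 Print Job 5 Print Job 2.
Print Job 3: 0→13
Print Job 1: 13→23
Print Job 6: 23→32
Print Job 4: 32→40
Print Job 7: 40→47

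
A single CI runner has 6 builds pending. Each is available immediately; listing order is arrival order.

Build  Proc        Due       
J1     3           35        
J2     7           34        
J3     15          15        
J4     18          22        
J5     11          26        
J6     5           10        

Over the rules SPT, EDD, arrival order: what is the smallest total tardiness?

SPT (increasing processing time): J1 J6 J2 J5 J3 J4.
J1: 0→3, due 35, tardiness 0
J6: 3→8, due 10, tardiness 0
J2: 8→15, due 34, tardiness 0
J5: 15→26, due 26, tardiness 0
J3: 26→41, due 15, tardiness 26
J4: 41→59, due 22, tardiness 37
Sum = 0+0+0+0+26+37 = 63.
EDD (increasing due date): J6 J3 J4 J5 J2 J1.
J6: 0→5, due 10, tardiness 0
J3: 5→20, due 15, tardiness 5
J4: 20→38, due 22, tardiness 16
J5: 38→49, due 26, tardiness 23
J2: 49→56, due 34, tardiness 22
J1: 56→59, due 35, tardiness 24
Sum = 0+5+16+23+22+24 = 90.
FIFO (arrival order): J1 J2 J3 J4 J5 J6.
J1: 0→3, due 35, tardiness 0
J2: 3→10, due 34, tardiness 0
J3: 10→25, due 15, tardiness 10
J4: 25→43, due 22, tardiness 21
J5: 43→54, due 26, tardiness 28
J6: 54→59, due 10, tardiness 49
Sum = 0+0+10+21+28+49 = 108.
SPT 63, EDD 90, FIFO 108 → minimum 63.

63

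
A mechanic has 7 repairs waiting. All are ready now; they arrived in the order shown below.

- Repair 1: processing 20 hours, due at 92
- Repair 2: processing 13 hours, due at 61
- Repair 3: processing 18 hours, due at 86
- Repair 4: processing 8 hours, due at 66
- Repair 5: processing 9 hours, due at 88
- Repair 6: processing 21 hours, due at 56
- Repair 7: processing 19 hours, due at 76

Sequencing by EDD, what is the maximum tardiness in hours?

EDD (increasing due date): Repair 6 Repair 2 Repair 4 Repair 7 Repair 3 Repair 5 Repair 1.
Repair 6: 0→21, due 56, tardiness 0
Repair 2: 21→34, due 61, tardiness 0
Repair 4: 34→42, due 66, tardiness 0
Repair 7: 42→61, due 76, tardiness 0
Repair 3: 61→79, due 86, tardiness 0
Repair 5: 79→88, due 88, tardiness 0
Repair 1: 88→108, due 92, tardiness 16
Maximum = 16.

16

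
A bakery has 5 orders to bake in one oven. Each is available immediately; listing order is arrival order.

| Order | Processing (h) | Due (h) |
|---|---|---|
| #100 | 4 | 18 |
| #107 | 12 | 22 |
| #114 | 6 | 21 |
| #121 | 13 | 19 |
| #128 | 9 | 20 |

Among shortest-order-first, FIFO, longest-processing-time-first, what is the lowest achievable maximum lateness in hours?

24

SPT (increasing processing time): #100 #114 #128 #107 #121.
#100: 0→4, due 18, lateness -14
#114: 4→10, due 21, lateness -11
#128: 10→19, due 20, lateness -1
#107: 19→31, due 22, lateness 9
#121: 31→44, due 19, lateness 25
Maximum = 25.
FIFO (arrival order): #100 #107 #114 #121 #128.
#100: 0→4, due 18, lateness -14
#107: 4→16, due 22, lateness -6
#114: 16→22, due 21, lateness 1
#121: 22→35, due 19, lateness 16
#128: 35→44, due 20, lateness 24
Maximum = 24.
LPT (decreasing processing time): #121 #107 #128 #114 #100.
#121: 0→13, due 19, lateness -6
#107: 13→25, due 22, lateness 3
#128: 25→34, due 20, lateness 14
#114: 34→40, due 21, lateness 19
#100: 40→44, due 18, lateness 26
Maximum = 26.
SPT 25, FIFO 24, LPT 26 → minimum 24.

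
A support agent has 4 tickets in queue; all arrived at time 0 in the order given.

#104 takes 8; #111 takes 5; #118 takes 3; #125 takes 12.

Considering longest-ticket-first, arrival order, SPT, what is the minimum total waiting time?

27

LPT (decreasing processing time): #125 #104 #111 #118.
#125: waits 0, runs 0→12
#104: waits 12, runs 12→20
#111: waits 20, runs 20→25
#118: waits 25, runs 25→28
Sum = 0+12+20+25 = 57.
FIFO (arrival order): #104 #111 #118 #125.
#104: waits 0, runs 0→8
#111: waits 8, runs 8→13
#118: waits 13, runs 13→16
#125: waits 16, runs 16→28
Sum = 0+8+13+16 = 37.
SPT (increasing processing time): #118 #111 #104 #125.
#118: waits 0, runs 0→3
#111: waits 3, runs 3→8
#104: waits 8, runs 8→16
#125: waits 16, runs 16→28
Sum = 0+3+8+16 = 27.
LPT 57, FIFO 37, SPT 27 → minimum 27.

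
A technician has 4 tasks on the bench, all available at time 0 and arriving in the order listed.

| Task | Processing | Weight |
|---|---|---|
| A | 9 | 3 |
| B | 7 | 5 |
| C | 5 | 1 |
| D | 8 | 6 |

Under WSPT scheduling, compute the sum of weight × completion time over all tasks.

WSPT (decreasing weight/processing-time ratio): D B A C.
D: finishes 8, weight 6, w·C = 48
B: finishes 15, weight 5, w·C = 75
A: finishes 24, weight 3, w·C = 72
C: finishes 29, weight 1, w·C = 29
Sum = 48+75+72+29 = 224.

224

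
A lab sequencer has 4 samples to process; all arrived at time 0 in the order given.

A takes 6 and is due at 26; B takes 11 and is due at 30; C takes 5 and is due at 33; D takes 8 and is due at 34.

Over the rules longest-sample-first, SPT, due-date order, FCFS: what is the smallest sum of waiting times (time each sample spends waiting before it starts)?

LPT (decreasing processing time): B D A C.
B: waits 0, runs 0→11
D: waits 11, runs 11→19
A: waits 19, runs 19→25
C: waits 25, runs 25→30
Sum = 0+11+19+25 = 55.
SPT (increasing processing time): C A D B.
C: waits 0, runs 0→5
A: waits 5, runs 5→11
D: waits 11, runs 11→19
B: waits 19, runs 19→30
Sum = 0+5+11+19 = 35.
EDD (increasing due date): A B C D.
A: waits 0, runs 0→6
B: waits 6, runs 6→17
C: waits 17, runs 17→22
D: waits 22, runs 22→30
Sum = 0+6+17+22 = 45.
FIFO (arrival order): A B C D.
A: waits 0, runs 0→6
B: waits 6, runs 6→17
C: waits 17, runs 17→22
D: waits 22, runs 22→30
Sum = 0+6+17+22 = 45.
LPT 55, SPT 35, EDD 45, FIFO 45 → minimum 35.

35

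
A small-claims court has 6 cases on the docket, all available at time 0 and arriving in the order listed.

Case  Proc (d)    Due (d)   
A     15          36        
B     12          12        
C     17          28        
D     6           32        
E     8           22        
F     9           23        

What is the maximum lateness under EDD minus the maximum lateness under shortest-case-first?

-8

EDD (increasing due date): B E F C D A.
B: 0→12, due 12, lateness 0
E: 12→20, due 22, lateness -2
F: 20→29, due 23, lateness 6
C: 29→46, due 28, lateness 18
D: 46→52, due 32, lateness 20
A: 52→67, due 36, lateness 31
Maximum = 31.
SPT (increasing processing time): D E F B A C.
D: 0→6, due 32, lateness -26
E: 6→14, due 22, lateness -8
F: 14→23, due 23, lateness 0
B: 23→35, due 12, lateness 23
A: 35→50, due 36, lateness 14
C: 50→67, due 28, lateness 39
Maximum = 39.
Difference = 31 − 39 = -8.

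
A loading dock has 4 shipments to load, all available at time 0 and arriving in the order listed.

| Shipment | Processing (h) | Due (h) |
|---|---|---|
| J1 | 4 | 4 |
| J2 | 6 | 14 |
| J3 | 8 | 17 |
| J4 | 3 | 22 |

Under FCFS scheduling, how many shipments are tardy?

1

FIFO (arrival order): J1 J2 J3 J4.
J1: 0→4, due 4, tardiness 0
J2: 4→10, due 14, tardiness 0
J3: 10→18, due 17, tardiness 1
J4: 18→21, due 22, tardiness 0
Late shipments: 1.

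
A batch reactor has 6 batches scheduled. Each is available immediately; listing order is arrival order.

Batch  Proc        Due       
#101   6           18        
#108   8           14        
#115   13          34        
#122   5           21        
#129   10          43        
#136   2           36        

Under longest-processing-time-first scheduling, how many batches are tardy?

4

LPT (decreasing processing time): #115 #129 #108 #101 #122 #136.
#115: 0→13, due 34, tardiness 0
#129: 13→23, due 43, tardiness 0
#108: 23→31, due 14, tardiness 17
#101: 31→37, due 18, tardiness 19
#122: 37→42, due 21, tardiness 21
#136: 42→44, due 36, tardiness 8
Late batches: 4.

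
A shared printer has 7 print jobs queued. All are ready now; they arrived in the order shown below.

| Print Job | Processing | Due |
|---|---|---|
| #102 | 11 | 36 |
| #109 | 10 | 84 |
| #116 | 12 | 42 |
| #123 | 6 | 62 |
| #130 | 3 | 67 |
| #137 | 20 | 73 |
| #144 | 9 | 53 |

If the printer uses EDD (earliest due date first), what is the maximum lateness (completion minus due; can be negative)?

-12

EDD (increasing due date): #102 #116 #144 #123 #130 #137 #109.
#102: 0→11, due 36, lateness -25
#116: 11→23, due 42, lateness -19
#144: 23→32, due 53, lateness -21
#123: 32→38, due 62, lateness -24
#130: 38→41, due 67, lateness -26
#137: 41→61, due 73, lateness -12
#109: 61→71, due 84, lateness -13
Maximum = -12.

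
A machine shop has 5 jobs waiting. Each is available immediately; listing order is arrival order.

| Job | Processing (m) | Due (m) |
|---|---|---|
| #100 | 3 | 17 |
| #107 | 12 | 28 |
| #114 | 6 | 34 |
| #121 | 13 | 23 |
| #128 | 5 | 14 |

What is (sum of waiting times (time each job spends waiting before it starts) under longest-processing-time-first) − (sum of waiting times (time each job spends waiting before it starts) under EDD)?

LPT (decreasing processing time): #121 #107 #114 #128 #100.
#121: waits 0, runs 0→13
#107: waits 13, runs 13→25
#114: waits 25, runs 25→31
#128: waits 31, runs 31→36
#100: waits 36, runs 36→39
Sum = 0+13+25+31+36 = 105.
EDD (increasing due date): #128 #100 #121 #107 #114.
#128: waits 0, runs 0→5
#100: waits 5, runs 5→8
#121: waits 8, runs 8→21
#107: waits 21, runs 21→33
#114: waits 33, runs 33→39
Sum = 0+5+8+21+33 = 67.
Difference = 105 − 67 = 38.

38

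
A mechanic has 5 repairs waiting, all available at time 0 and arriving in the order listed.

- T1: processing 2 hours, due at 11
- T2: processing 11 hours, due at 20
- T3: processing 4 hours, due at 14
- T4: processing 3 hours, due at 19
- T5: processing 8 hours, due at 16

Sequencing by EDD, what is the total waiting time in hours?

EDD (increasing due date): T1 T3 T5 T4 T2.
T1: waits 0, runs 0→2
T3: waits 2, runs 2→6
T5: waits 6, runs 6→14
T4: waits 14, runs 14→17
T2: waits 17, runs 17→28
Sum = 0+2+6+14+17 = 39.

39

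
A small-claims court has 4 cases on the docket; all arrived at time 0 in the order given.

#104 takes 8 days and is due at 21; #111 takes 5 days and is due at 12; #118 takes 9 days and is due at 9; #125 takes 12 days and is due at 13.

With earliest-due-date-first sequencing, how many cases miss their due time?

EDD (increasing due date): #118 #111 #125 #104.
#118: 0→9, due 9, tardiness 0
#111: 9→14, due 12, tardiness 2
#125: 14→26, due 13, tardiness 13
#104: 26→34, due 21, tardiness 13
Late cases: 3.

3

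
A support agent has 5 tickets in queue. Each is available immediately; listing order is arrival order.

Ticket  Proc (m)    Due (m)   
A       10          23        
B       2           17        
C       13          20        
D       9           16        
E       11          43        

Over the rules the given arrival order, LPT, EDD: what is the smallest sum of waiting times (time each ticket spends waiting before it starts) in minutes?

78

FIFO (arrival order): A B C D E.
A: waits 0, runs 0→10
B: waits 10, runs 10→12
C: waits 12, runs 12→25
D: waits 25, runs 25→34
E: waits 34, runs 34→45
Sum = 0+10+12+25+34 = 81.
LPT (decreasing processing time): C E A D B.
C: waits 0, runs 0→13
E: waits 13, runs 13→24
A: waits 24, runs 24→34
D: waits 34, runs 34→43
B: waits 43, runs 43→45
Sum = 0+13+24+34+43 = 114.
EDD (increasing due date): D B C A E.
D: waits 0, runs 0→9
B: waits 9, runs 9→11
C: waits 11, runs 11→24
A: waits 24, runs 24→34
E: waits 34, runs 34→45
Sum = 0+9+11+24+34 = 78.
FIFO 81, LPT 114, EDD 78 → minimum 78.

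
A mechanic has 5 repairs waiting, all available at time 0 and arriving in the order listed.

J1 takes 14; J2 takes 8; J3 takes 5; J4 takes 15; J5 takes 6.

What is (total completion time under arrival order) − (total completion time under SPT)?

37

FIFO (arrival order): J1 J2 J3 J4 J5.
J1: 0→14
J2: 14→22
J3: 22→27
J4: 27→42
J5: 42→48
Sum = 14+22+27+42+48 = 153.
SPT (increasing processing time): J3 J5 J2 J1 J4.
J3: 0→5
J5: 5→11
J2: 11→19
J1: 19→33
J4: 33→48
Sum = 5+11+19+33+48 = 116.
Difference = 153 − 116 = 37.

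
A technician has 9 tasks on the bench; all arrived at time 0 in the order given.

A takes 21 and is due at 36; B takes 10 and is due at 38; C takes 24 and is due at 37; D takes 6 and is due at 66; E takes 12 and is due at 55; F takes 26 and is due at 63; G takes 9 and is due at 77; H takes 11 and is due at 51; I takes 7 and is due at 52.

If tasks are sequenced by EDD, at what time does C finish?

EDD (increasing due date): A C B H I E F D G.
A: 0→21
C: 21→45

45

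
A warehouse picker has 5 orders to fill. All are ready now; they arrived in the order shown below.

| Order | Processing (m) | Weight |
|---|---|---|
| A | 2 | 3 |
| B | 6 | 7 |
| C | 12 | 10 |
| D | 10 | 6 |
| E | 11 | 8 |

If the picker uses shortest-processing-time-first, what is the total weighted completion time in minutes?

SPT (increasing processing time): A B D E C.
A: finishes 2, weight 3, w·C = 6
B: finishes 8, weight 7, w·C = 56
D: finishes 18, weight 6, w·C = 108
E: finishes 29, weight 8, w·C = 232
C: finishes 41, weight 10, w·C = 410
Sum = 6+56+108+232+410 = 812.

812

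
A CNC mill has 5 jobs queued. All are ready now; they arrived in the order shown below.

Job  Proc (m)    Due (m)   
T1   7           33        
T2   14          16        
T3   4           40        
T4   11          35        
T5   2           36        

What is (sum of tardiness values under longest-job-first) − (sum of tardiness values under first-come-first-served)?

-6

LPT (decreasing processing time): T2 T4 T1 T3 T5.
T2: 0→14, due 16, tardiness 0
T4: 14→25, due 35, tardiness 0
T1: 25→32, due 33, tardiness 0
T3: 32→36, due 40, tardiness 0
T5: 36→38, due 36, tardiness 2
Sum = 0+0+0+0+2 = 2.
FIFO (arrival order): T1 T2 T3 T4 T5.
T1: 0→7, due 33, tardiness 0
T2: 7→21, due 16, tardiness 5
T3: 21→25, due 40, tardiness 0
T4: 25→36, due 35, tardiness 1
T5: 36→38, due 36, tardiness 2
Sum = 0+5+0+1+2 = 8.
Difference = 2 − 8 = -6.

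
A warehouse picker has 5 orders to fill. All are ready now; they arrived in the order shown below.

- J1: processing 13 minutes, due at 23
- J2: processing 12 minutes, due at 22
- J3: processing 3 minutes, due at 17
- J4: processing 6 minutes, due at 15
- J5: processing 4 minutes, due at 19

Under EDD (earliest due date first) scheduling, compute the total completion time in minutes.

91

EDD (increasing due date): J4 J3 J5 J2 J1.
J4: 0→6
J3: 6→9
J5: 9→13
J2: 13→25
J1: 25→38
Sum = 6+9+13+25+38 = 91.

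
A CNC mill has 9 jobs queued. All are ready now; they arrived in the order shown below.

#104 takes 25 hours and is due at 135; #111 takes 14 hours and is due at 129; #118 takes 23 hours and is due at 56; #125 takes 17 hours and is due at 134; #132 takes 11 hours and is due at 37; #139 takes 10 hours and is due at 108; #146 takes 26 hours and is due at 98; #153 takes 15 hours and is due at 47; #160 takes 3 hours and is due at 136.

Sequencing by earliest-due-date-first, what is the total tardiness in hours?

14

EDD (increasing due date): #132 #153 #118 #146 #139 #111 #125 #104 #160.
#132: 0→11, due 37, tardiness 0
#153: 11→26, due 47, tardiness 0
#118: 26→49, due 56, tardiness 0
#146: 49→75, due 98, tardiness 0
#139: 75→85, due 108, tardiness 0
#111: 85→99, due 129, tardiness 0
#125: 99→116, due 134, tardiness 0
#104: 116→141, due 135, tardiness 6
#160: 141→144, due 136, tardiness 8
Sum = 0+0+0+0+0+0+0+6+8 = 14.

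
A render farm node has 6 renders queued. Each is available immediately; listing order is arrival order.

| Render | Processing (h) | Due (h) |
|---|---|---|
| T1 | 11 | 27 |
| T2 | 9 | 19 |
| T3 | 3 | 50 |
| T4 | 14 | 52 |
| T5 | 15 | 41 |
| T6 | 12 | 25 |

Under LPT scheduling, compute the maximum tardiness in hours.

LPT (decreasing processing time): T5 T4 T6 T1 T2 T3.
T5: 0→15, due 41, tardiness 0
T4: 15→29, due 52, tardiness 0
T6: 29→41, due 25, tardiness 16
T1: 41→52, due 27, tardiness 25
T2: 52→61, due 19, tardiness 42
T3: 61→64, due 50, tardiness 14
Maximum = 42.

42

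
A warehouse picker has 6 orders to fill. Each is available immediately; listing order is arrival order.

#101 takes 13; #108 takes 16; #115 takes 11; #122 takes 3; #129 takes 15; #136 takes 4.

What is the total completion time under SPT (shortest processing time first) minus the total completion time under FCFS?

SPT (increasing processing time): #122 #136 #115 #101 #129 #108.
#122: 0→3
#136: 3→7
#115: 7→18
#101: 18→31
#129: 31→46
#108: 46→62
Sum = 3+7+18+31+46+62 = 167.
FIFO (arrival order): #101 #108 #115 #122 #129 #136.
#101: 0→13
#108: 13→29
#115: 29→40
#122: 40→43
#129: 43→58
#136: 58→62
Sum = 13+29+40+43+58+62 = 245.
Difference = 167 − 245 = -78.

-78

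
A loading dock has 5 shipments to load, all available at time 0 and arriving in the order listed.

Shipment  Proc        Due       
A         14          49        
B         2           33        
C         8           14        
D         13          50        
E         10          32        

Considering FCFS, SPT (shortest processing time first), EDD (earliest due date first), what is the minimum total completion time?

112

FIFO (arrival order): A B C D E.
A: 0→14
B: 14→16
C: 16→24
D: 24→37
E: 37→47
Sum = 14+16+24+37+47 = 138.
SPT (increasing processing time): B C E D A.
B: 0→2
C: 2→10
E: 10→20
D: 20→33
A: 33→47
Sum = 2+10+20+33+47 = 112.
EDD (increasing due date): C E B A D.
C: 0→8
E: 8→18
B: 18→20
A: 20→34
D: 34→47
Sum = 8+18+20+34+47 = 127.
FIFO 138, SPT 112, EDD 127 → minimum 112.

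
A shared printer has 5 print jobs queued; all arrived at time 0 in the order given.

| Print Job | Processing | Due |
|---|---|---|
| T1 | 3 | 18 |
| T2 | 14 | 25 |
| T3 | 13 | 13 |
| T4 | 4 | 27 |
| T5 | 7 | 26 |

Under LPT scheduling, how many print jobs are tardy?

LPT (decreasing processing time): T2 T3 T5 T4 T1.
T2: 0→14, due 25, tardiness 0
T3: 14→27, due 13, tardiness 14
T5: 27→34, due 26, tardiness 8
T4: 34→38, due 27, tardiness 11
T1: 38→41, due 18, tardiness 23
Late print jobs: 4.

4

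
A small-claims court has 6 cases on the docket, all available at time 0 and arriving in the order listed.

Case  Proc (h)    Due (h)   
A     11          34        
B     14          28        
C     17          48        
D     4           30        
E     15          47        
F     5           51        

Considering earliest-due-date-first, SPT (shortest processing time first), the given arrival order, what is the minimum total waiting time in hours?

EDD (increasing due date): B D A E C F.
B: waits 0, runs 0→14
D: waits 14, runs 14→18
A: waits 18, runs 18→29
E: waits 29, runs 29→44
C: waits 44, runs 44→61
F: waits 61, runs 61→66
Sum = 0+14+18+29+44+61 = 166.
SPT (increasing processing time): D F A B E C.
D: waits 0, runs 0→4
F: waits 4, runs 4→9
A: waits 9, runs 9→20
B: waits 20, runs 20→34
E: waits 34, runs 34→49
C: waits 49, runs 49→66
Sum = 0+4+9+20+34+49 = 116.
FIFO (arrival order): A B C D E F.
A: waits 0, runs 0→11
B: waits 11, runs 11→25
C: waits 25, runs 25→42
D: waits 42, runs 42→46
E: waits 46, runs 46→61
F: waits 61, runs 61→66
Sum = 0+11+25+42+46+61 = 185.
EDD 166, SPT 116, FIFO 185 → minimum 116.

116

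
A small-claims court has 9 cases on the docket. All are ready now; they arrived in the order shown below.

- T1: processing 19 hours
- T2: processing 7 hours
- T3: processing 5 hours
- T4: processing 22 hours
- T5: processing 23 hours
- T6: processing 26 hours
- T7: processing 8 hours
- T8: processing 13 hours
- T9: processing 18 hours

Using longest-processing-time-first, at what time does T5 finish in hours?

LPT (decreasing processing time): T6 T5 T4 T1 T9 T8 T7 T2 T3.
T6: 0→26
T5: 26→49

49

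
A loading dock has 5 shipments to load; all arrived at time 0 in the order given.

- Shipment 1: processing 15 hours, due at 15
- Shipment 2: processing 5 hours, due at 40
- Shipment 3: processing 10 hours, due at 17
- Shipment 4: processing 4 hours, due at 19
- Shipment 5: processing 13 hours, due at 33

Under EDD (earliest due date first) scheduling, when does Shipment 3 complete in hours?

EDD (increasing due date): Shipment 1 Shipment 3 Shipment 4 Shipment 5 Shipment 2.
Shipment 1: 0→15
Shipment 3: 15→25

25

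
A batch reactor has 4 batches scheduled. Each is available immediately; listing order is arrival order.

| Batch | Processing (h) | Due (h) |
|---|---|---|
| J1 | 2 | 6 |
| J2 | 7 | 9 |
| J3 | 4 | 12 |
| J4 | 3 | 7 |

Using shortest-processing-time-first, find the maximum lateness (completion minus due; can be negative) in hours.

7

SPT (increasing processing time): J1 J4 J3 J2.
J1: 0→2, due 6, lateness -4
J4: 2→5, due 7, lateness -2
J3: 5→9, due 12, lateness -3
J2: 9→16, due 9, lateness 7
Maximum = 7.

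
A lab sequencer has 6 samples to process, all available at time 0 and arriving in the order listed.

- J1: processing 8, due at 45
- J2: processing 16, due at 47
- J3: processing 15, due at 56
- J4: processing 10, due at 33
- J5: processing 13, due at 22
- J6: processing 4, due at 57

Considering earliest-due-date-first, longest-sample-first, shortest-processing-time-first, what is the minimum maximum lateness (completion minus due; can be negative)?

EDD (increasing due date): J5 J4 J1 J2 J3 J6.
J5: 0→13, due 22, lateness -9
J4: 13→23, due 33, lateness -10
J1: 23→31, due 45, lateness -14
J2: 31→47, due 47, lateness 0
J3: 47→62, due 56, lateness 6
J6: 62→66, due 57, lateness 9
Maximum = 9.
LPT (decreasing processing time): J2 J3 J5 J4 J1 J6.
J2: 0→16, due 47, lateness -31
J3: 16→31, due 56, lateness -25
J5: 31→44, due 22, lateness 22
J4: 44→54, due 33, lateness 21
J1: 54→62, due 45, lateness 17
J6: 62→66, due 57, lateness 9
Maximum = 22.
SPT (increasing processing time): J6 J1 J4 J5 J3 J2.
J6: 0→4, due 57, lateness -53
J1: 4→12, due 45, lateness -33
J4: 12→22, due 33, lateness -11
J5: 22→35, due 22, lateness 13
J3: 35→50, due 56, lateness -6
J2: 50→66, due 47, lateness 19
Maximum = 19.
EDD 9, LPT 22, SPT 19 → minimum 9.

9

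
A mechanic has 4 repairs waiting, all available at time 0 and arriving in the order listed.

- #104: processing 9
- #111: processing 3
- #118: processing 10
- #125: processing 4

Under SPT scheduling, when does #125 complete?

SPT (increasing processing time): #111 #125 #104 #118.
#111: 0→3
#125: 3→7

7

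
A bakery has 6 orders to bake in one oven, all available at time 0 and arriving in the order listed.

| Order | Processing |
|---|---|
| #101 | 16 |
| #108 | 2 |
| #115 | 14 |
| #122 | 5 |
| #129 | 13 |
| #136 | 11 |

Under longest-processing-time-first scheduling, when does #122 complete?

LPT (decreasing processing time): #101 #115 #129 #136 #122 #108.
#101: 0→16
#115: 16→30
#129: 30→43
#136: 43→54
#122: 54→59

59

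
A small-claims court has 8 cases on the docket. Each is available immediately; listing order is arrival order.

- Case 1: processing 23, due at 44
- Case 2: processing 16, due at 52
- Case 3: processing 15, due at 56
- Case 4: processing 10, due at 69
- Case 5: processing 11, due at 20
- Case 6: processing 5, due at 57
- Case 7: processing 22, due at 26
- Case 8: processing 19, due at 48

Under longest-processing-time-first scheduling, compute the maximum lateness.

LPT (decreasing processing time): Case 1 Case 7 Case 8 Case 2 Case 3 Case 5 Case 4 Case 6.
Case 1: 0→23, due 44, lateness -21
Case 7: 23→45, due 26, lateness 19
Case 8: 45→64, due 48, lateness 16
Case 2: 64→80, due 52, lateness 28
Case 3: 80→95, due 56, lateness 39
Case 5: 95→106, due 20, lateness 86
Case 4: 106→116, due 69, lateness 47
Case 6: 116→121, due 57, lateness 64
Maximum = 86.

86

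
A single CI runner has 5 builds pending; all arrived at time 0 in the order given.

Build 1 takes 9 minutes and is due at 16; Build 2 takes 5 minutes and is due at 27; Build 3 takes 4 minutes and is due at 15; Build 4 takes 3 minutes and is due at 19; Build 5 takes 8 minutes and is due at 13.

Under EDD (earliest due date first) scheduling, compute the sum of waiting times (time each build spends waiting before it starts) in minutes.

65

EDD (increasing due date): Build 5 Build 3 Build 1 Build 4 Build 2.
Build 5: waits 0, runs 0→8
Build 3: waits 8, runs 8→12
Build 1: waits 12, runs 12→21
Build 4: waits 21, runs 21→24
Build 2: waits 24, runs 24→29
Sum = 0+8+12+21+24 = 65.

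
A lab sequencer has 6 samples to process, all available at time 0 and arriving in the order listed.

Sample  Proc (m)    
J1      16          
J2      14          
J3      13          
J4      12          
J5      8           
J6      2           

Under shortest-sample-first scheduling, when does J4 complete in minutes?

SPT (increasing processing time): J6 J5 J4 J3 J2 J1.
J6: 0→2
J5: 2→10
J4: 10→22

22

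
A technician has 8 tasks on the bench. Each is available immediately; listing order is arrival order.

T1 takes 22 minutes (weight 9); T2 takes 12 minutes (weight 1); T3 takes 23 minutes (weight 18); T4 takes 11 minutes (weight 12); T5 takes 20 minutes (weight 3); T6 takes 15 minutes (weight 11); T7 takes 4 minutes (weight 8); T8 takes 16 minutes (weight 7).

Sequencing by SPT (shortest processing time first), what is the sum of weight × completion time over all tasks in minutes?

SPT (increasing processing time): T7 T4 T2 T6 T8 T5 T1 T3.
T7: finishes 4, weight 8, w·C = 32
T4: finishes 15, weight 12, w·C = 180
T2: finishes 27, weight 1, w·C = 27
T6: finishes 42, weight 11, w·C = 462
T8: finishes 58, weight 7, w·C = 406
T5: finishes 78, weight 3, w·C = 234
T1: finishes 100, weight 9, w·C = 900
T3: finishes 123, weight 18, w·C = 2214
Sum = 32+180+27+462+406+234+900+2214 = 4455.

4455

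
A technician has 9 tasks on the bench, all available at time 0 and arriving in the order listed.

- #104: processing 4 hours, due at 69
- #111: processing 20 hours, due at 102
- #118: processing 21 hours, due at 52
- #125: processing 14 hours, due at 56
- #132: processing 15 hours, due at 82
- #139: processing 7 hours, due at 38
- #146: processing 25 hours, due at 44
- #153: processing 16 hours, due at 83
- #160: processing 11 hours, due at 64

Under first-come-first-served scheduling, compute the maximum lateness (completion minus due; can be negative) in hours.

69

FIFO (arrival order): #104 #111 #118 #125 #132 #139 #146 #153 #160.
#104: 0→4, due 69, lateness -65
#111: 4→24, due 102, lateness -78
#118: 24→45, due 52, lateness -7
#125: 45→59, due 56, lateness 3
#132: 59→74, due 82, lateness -8
#139: 74→81, due 38, lateness 43
#146: 81→106, due 44, lateness 62
#153: 106→122, due 83, lateness 39
#160: 122→133, due 64, lateness 69
Maximum = 69.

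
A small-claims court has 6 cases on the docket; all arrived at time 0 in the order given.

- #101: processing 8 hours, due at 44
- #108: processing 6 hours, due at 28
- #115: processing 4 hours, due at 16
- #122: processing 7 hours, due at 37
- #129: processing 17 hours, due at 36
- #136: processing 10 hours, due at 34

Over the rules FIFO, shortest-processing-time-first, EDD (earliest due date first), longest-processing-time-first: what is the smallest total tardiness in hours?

FIFO (arrival order): #101 #108 #115 #122 #129 #136.
#101: 0→8, due 44, tardiness 0
#108: 8→14, due 28, tardiness 0
#115: 14→18, due 16, tardiness 2
#122: 18→25, due 37, tardiness 0
#129: 25→42, due 36, tardiness 6
#136: 42→52, due 34, tardiness 18
Sum = 0+0+2+0+6+18 = 26.
SPT (increasing processing time): #115 #108 #122 #101 #136 #129.
#115: 0→4, due 16, tardiness 0
#108: 4→10, due 28, tardiness 0
#122: 10→17, due 37, tardiness 0
#101: 17→25, due 44, tardiness 0
#136: 25→35, due 34, tardiness 1
#129: 35→52, due 36, tardiness 16
Sum = 0+0+0+0+1+16 = 17.
EDD (increasing due date): #115 #108 #136 #129 #122 #101.
#115: 0→4, due 16, tardiness 0
#108: 4→10, due 28, tardiness 0
#136: 10→20, due 34, tardiness 0
#129: 20→37, due 36, tardiness 1
#122: 37→44, due 37, tardiness 7
#101: 44→52, due 44, tardiness 8
Sum = 0+0+0+1+7+8 = 16.
LPT (decreasing processing time): #129 #136 #101 #122 #108 #115.
#129: 0→17, due 36, tardiness 0
#136: 17→27, due 34, tardiness 0
#101: 27→35, due 44, tardiness 0
#122: 35→42, due 37, tardiness 5
#108: 42→48, due 28, tardiness 20
#115: 48→52, due 16, tardiness 36
Sum = 0+0+0+5+20+36 = 61.
FIFO 26, SPT 17, EDD 16, LPT 61 → minimum 16.

16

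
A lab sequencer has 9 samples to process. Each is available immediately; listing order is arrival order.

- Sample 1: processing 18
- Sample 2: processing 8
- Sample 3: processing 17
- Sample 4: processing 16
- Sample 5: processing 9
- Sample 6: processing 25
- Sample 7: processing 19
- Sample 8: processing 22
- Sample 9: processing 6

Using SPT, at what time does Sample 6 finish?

SPT (increasing processing time): Sample 9 Sample 2 Sample 5 Sample 4 Sample 3 Sample 1 Sample 7 Sample 8 Sample 6.
Sample 9: 0→6
Sample 2: 6→14
Sample 5: 14→23
Sample 4: 23→39
Sample 3: 39→56
Sample 1: 56→74
Sample 7: 74→93
Sample 8: 93→115
Sample 6: 115→140

140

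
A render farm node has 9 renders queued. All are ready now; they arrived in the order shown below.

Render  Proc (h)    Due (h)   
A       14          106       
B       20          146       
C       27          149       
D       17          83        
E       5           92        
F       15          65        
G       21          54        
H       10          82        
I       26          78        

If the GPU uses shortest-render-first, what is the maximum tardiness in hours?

50

SPT (increasing processing time): E H A F D B G I C.
E: 0→5, due 92, tardiness 0
H: 5→15, due 82, tardiness 0
A: 15→29, due 106, tardiness 0
F: 29→44, due 65, tardiness 0
D: 44→61, due 83, tardiness 0
B: 61→81, due 146, tardiness 0
G: 81→102, due 54, tardiness 48
I: 102→128, due 78, tardiness 50
C: 128→155, due 149, tardiness 6
Maximum = 50.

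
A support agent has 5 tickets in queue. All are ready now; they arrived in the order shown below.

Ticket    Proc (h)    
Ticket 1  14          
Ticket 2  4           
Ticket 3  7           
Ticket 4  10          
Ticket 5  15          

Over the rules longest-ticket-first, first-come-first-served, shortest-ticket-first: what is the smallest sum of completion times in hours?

LPT (decreasing processing time): Ticket 5 Ticket 1 Ticket 4 Ticket 3 Ticket 2.
Ticket 5: 0→15
Ticket 1: 15→29
Ticket 4: 29→39
Ticket 3: 39→46
Ticket 2: 46→50
Sum = 15+29+39+46+50 = 179.
FIFO (arrival order): Ticket 1 Ticket 2 Ticket 3 Ticket 4 Ticket 5.
Ticket 1: 0→14
Ticket 2: 14→18
Ticket 3: 18→25
Ticket 4: 25→35
Ticket 5: 35→50
Sum = 14+18+25+35+50 = 142.
SPT (increasing processing time): Ticket 2 Ticket 3 Ticket 4 Ticket 1 Ticket 5.
Ticket 2: 0→4
Ticket 3: 4→11
Ticket 4: 11→21
Ticket 1: 21→35
Ticket 5: 35→50
Sum = 4+11+21+35+50 = 121.
LPT 179, FIFO 142, SPT 121 → minimum 121.

121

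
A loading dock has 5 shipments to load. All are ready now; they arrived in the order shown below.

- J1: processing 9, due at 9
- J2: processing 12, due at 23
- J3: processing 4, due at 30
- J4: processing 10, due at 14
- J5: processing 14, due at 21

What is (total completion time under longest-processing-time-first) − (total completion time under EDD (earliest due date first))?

LPT (decreasing processing time): J5 J2 J4 J1 J3.
J5: 0→14
J2: 14→26
J4: 26→36
J1: 36→45
J3: 45→49
Sum = 14+26+36+45+49 = 170.
EDD (increasing due date): J1 J4 J5 J2 J3.
J1: 0→9
J4: 9→19
J5: 19→33
J2: 33→45
J3: 45→49
Sum = 9+19+33+45+49 = 155.
Difference = 170 − 155 = 15.

15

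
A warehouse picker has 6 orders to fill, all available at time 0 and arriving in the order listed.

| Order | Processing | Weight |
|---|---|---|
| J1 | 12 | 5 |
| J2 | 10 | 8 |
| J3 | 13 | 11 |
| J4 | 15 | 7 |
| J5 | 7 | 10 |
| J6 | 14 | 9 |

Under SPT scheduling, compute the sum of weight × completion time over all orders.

1814

SPT (increasing processing time): J5 J2 J1 J3 J6 J4.
J5: finishes 7, weight 10, w·C = 70
J2: finishes 17, weight 8, w·C = 136
J1: finishes 29, weight 5, w·C = 145
J3: finishes 42, weight 11, w·C = 462
J6: finishes 56, weight 9, w·C = 504
J4: finishes 71, weight 7, w·C = 497
Sum = 70+136+145+462+504+497 = 1814.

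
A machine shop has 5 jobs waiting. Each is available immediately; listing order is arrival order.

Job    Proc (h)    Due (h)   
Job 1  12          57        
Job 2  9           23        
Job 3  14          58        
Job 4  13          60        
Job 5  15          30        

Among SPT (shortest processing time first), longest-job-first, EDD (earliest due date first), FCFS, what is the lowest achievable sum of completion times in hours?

SPT (increasing processing time): Job 2 Job 1 Job 4 Job 3 Job 5.
Job 2: 0→9
Job 1: 9→21
Job 4: 21→34
Job 3: 34→48
Job 5: 48→63
Sum = 9+21+34+48+63 = 175.
LPT (decreasing processing time): Job 5 Job 3 Job 4 Job 1 Job 2.
Job 5: 0→15
Job 3: 15→29
Job 4: 29→42
Job 1: 42→54
Job 2: 54→63
Sum = 15+29+42+54+63 = 203.
EDD (increasing due date): Job 2 Job 5 Job 1 Job 3 Job 4.
Job 2: 0→9
Job 5: 9→24
Job 1: 24→36
Job 3: 36→50
Job 4: 50→63
Sum = 9+24+36+50+63 = 182.
FIFO (arrival order): Job 1 Job 2 Job 3 Job 4 Job 5.
Job 1: 0→12
Job 2: 12→21
Job 3: 21→35
Job 4: 35→48
Job 5: 48→63
Sum = 12+21+35+48+63 = 179.
SPT 175, LPT 203, EDD 182, FIFO 179 → minimum 175.

175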